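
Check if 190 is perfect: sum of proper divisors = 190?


Proper divisors of 190: 1, 2, 5, 10, 19, 38, 95
Sum = 1 + 2 + 5 + 10 + 19 + 38 + 95 = 170

No, 190 is not perfect (170 ≠ 190)


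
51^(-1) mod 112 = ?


Use the extended Euclidean algorithm on (112, 51); each row r = 112*s + 51*t:
r=112, s=1, t=0
r=51, s=0, t=1
q=2: r=10, s=1, t=-2   [112*(1) + 51*(-2) = 10]
q=5: r=1, s=-5, t=11   [112*(-5) + 51*(11) = 1]
q=10: r=0, s=51, t=-112   [112*(51) + 51*(-112) = 0]
GCD = 1 with t = 11, so 51*(11) ≡ 1 (mod 112)
Inverse = 11 mod 112 = 11
Check: 51 * 11 = 561 ≡ 1 (mod 112)

51^(-1) ≡ 11 (mod 112)


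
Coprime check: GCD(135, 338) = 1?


Euclidean algorithm:
338 = 2 * 135 + 68
135 = 1 * 68 + 67
68 = 1 * 67 + 1
67 = 67 * 1 + 0
GCD(135, 338) = 1

Yes, coprime (GCD = 1)


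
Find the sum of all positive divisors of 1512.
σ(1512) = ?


Divisors of 1512: 1, 2, 3, 4, 6, 7, 8, 9, 12, 14, 18, 21, 24, 27, 28, 36, 42, 54, 56, 63, 72, 84, 108, 126, 168, 189, 216, 252, 378, 504, 756, 1512
Sum = 1 + 2 + 3 + 4 + 6 + 7 + 8 + 9 + 12 + 14 + 18 + 21 + 24 + 27 + 28 + 36 + 42 + 54 + 56 + 63 + 72 + 84 + 108 + 126 + 168 + 189 + 216 + 252 + 378 + 504 + 756 + 1512 = 4800

σ(1512) = 4800


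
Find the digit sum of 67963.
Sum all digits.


6 + 7 + 9 + 6 + 3 = 31


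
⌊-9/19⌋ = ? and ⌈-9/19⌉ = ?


-9/19 = -0.4737
floor = -1
ceil = 0

floor = -1, ceil = 0


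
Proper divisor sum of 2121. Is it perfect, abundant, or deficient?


Proper divisors: 1, 3, 7, 21, 101, 303, 707
Sum = 1 + 3 + 7 + 21 + 101 + 303 + 707 = 1143
1143 < 2121 → deficient

s(2121) = 1143 (deficient)


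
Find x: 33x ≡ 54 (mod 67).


GCD(33, 67) = 1, unique solution
a^(-1) mod 67 = 65
x = 65 * 54 mod 67 = 26

x ≡ 26 (mod 67)


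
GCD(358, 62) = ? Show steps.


358 = 5 * 62 + 48
62 = 1 * 48 + 14
48 = 3 * 14 + 6
14 = 2 * 6 + 2
6 = 3 * 2 + 0
GCD = 2


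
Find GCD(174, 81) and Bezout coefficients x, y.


Tabular extended Euclidean (each row: r = 174*s + 81*t):
r=174, s=1, t=0
r=81, s=0, t=1
q=2: r=12, s=1, t=-2   [174*(1) + 81*(-2) = 12]
q=6: r=9, s=-6, t=13   [174*(-6) + 81*(13) = 9]
q=1: r=3, s=7, t=-15   [174*(7) + 81*(-15) = 3]
q=3: r=0, s=-27, t=58   [174*(-27) + 81*(58) = 0]
GCD = 3; from the row with r=3: x=7, y=-15
Check: 174*(7) + 81*(-15) = 1218 - 1215 = 3

GCD = 3, x = 7, y = -15


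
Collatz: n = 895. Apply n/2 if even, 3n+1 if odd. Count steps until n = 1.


895 → 2686 → 1343 → 4030 → 2015 → 6046 → 3023 → 9070 → 4535 → 13606 → 6803 → 20410 → 10205 → 30616 → 15308 → 7654 → 3827 → 11482 → 5741 → 17224 → 8612 → 4306 → 2153 → 6460 → 3230 → 1615 → 4846 → 2423 → 7270 → 3635 → 10906 → 5453 → 16360 → 8180 → 4090 → 2045 → 6136 → 3068 → 1534 → 767 → 2302 → 1151 → 3454 → 1727 → 5182 → 2591 → 7774 → 3887 → 11662 → 5831 → 17494 → 8747 → 26242 → 13121 → 39364 → 19682 → 9841 → 29524 → 14762 → 7381 → 22144 → 11072 → 5536 → 2768 → 1384 → 692 → 346 → 173 → 520 → 260 → 130 → 65 → 196 → 98 → 49 → 148 → 74 → 37 → 112 → 56 → 28 → 14 → 7 → 22 → 11 → 34 → 17 → 52 → 26 → 13 → 40 → 20 → 10 → 5 → 16 → 8 → 4 → 2 → 1
Total steps = 98

98 steps


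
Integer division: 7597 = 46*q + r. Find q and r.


7597 = 46 * 165 + 7
Check: 7590 + 7 = 7597

q = 165, r = 7


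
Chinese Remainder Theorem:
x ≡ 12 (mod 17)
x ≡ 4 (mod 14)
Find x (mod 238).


M = 17*14 = 238
M1 = M/17 = 14, M2 = M/14 = 17
M1^(-1) mod 17 = 11, M2^(-1) mod 14 = 5
x = 12*14*11 + 4*17*5 = 2188
2188 mod 238 = 46
Check: 46 mod 17 = 12 ✓, 46 mod 14 = 4 ✓

x ≡ 46 (mod 238)


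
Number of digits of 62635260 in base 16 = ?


62635260 in base 16 = 3BBBCFC
Number of digits = 7

7 digits (base 16)


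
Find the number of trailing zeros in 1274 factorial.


floor(1274/5) = 254
floor(1274/25) = 50
floor(1274/125) = 10
floor(1274/625) = 2
Total = 316

316 trailing zeros


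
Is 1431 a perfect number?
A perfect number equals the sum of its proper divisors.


Proper divisors of 1431: 1, 3, 9, 27, 53, 159, 477
Sum = 1 + 3 + 9 + 27 + 53 + 159 + 477 = 729

No, 1431 is not perfect (729 ≠ 1431)


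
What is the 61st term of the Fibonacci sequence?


Sequence: 1, 1, 2, 3, 5, 8, 13, 21, 34, 55, 89, 144, 233, 377, 610, 987, 1597, 2584, 4181, 6765, 10946, 17711, 28657, 46368, 75025, 121393, 196418, 317811, 514229, 832040, 1346269, 2178309, 3524578, 5702887, 9227465, 14930352, 24157817, 39088169, 63245986, 102334155, 165580141, 267914296, 433494437, 701408733, 1134903170, 1836311903, 2971215073, 4807526976, 7778742049, 12586269025, 20365011074, 32951280099, 53316291173, 86267571272, 139583862445, 225851433717, 365435296162, 591286729879, 956722026041, 1548008755920, 2504730781961
F(61) = 2504730781961


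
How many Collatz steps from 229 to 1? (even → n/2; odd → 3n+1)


229 → 688 → 344 → 172 → 86 → 43 → 130 → 65 → 196 → 98 → 49 → 148 → 74 → 37 → 112 → 56 → 28 → 14 → 7 → 22 → 11 → 34 → 17 → 52 → 26 → 13 → 40 → 20 → 10 → 5 → 16 → 8 → 4 → 2 → 1
Total steps = 34

34 steps


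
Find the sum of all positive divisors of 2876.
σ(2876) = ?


Divisors of 2876: 1, 2, 4, 719, 1438, 2876
Sum = 1 + 2 + 4 + 719 + 1438 + 2876 = 5040

σ(2876) = 5040


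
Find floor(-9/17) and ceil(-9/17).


-9/17 = -0.5294
floor = -1
ceil = 0

floor = -1, ceil = 0


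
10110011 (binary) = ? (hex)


10110011 (base 2) = 179 (decimal)
179 (decimal) = B3 (base 16)


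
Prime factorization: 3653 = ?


3653 / 13 = 281
281 / 281 = 1
3653 = 13 × 281


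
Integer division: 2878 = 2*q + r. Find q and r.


2878 = 2 * 1439 + 0
Check: 2878 + 0 = 2878

q = 1439, r = 0


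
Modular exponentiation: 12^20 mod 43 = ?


12^1 mod 43 = 12
12^2 mod 43 = 15
12^3 mod 43 = 8
12^4 mod 43 = 10
12^5 mod 43 = 34
12^6 mod 43 = 21
12^7 mod 43 = 37
12^8 mod 43 = 14
12^9 mod 43 = 39
12^10 mod 43 = 38
12^11 mod 43 = 26
12^12 mod 43 = 11
12^13 mod 43 = 3
12^14 mod 43 = 36
12^15 mod 43 = 2
12^16 mod 43 = 24
12^17 mod 43 = 30
12^18 mod 43 = 16
12^19 mod 43 = 20
12^20 mod 43 = 25


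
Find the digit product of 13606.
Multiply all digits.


1 × 3 × 6 × 0 × 6 = 0


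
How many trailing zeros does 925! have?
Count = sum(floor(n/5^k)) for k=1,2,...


floor(925/5) = 185
floor(925/25) = 37
floor(925/125) = 7
floor(925/625) = 1
Total = 230

230 trailing zeros


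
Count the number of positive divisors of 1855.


1855 = 5^1 × 7^1 × 53^1
d(1855) = (1+1) × (1+1) × (1+1) = 8

8 divisors


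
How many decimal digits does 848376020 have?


848376020 has 9 digits in base 10
floor(log10(848376020)) + 1 = floor(8.9286) + 1 = 9

9 digits (base 10)


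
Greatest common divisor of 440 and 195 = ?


440 = 2 * 195 + 50
195 = 3 * 50 + 45
50 = 1 * 45 + 5
45 = 9 * 5 + 0
GCD = 5


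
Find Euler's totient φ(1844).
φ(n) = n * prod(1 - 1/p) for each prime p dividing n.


1844 = 2^2 × 461
Prime factors: 2, 461
φ(1844) = 1844 × (1-1/2) × (1-1/461)
= 1844 × 1/2 × 460/461 = 920

φ(1844) = 920


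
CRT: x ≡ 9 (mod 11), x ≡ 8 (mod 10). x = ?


M = 11*10 = 110
M1 = M/11 = 10, M2 = M/10 = 11
M1^(-1) mod 11 = 10, M2^(-1) mod 10 = 1
x = 9*10*10 + 8*11*1 = 988
988 mod 110 = 108
Check: 108 mod 11 = 9 ✓, 108 mod 10 = 8 ✓

x ≡ 108 (mod 110)


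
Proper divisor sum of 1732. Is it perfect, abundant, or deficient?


Proper divisors: 1, 2, 4, 433, 866
Sum = 1 + 2 + 4 + 433 + 866 = 1306
1306 < 1732 → deficient

s(1732) = 1306 (deficient)


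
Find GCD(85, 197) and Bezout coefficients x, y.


Tabular extended Euclidean (each row: r = 85*s + 197*t):
r=85, s=1, t=0
r=197, s=0, t=1
q=0: r=85, s=1, t=0   [85*(1) + 197*(0) = 85]
q=2: r=27, s=-2, t=1   [85*(-2) + 197*(1) = 27]
q=3: r=4, s=7, t=-3   [85*(7) + 197*(-3) = 4]
q=6: r=3, s=-44, t=19   [85*(-44) + 197*(19) = 3]
q=1: r=1, s=51, t=-22   [85*(51) + 197*(-22) = 1]
q=3: r=0, s=-197, t=85   [85*(-197) + 197*(85) = 0]
GCD = 1; from the row with r=1: x=51, y=-22
Check: 85*(51) + 197*(-22) = 4335 - 4334 = 1

GCD = 1, x = 51, y = -22


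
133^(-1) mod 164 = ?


Use the extended Euclidean algorithm on (164, 133); each row r = 164*s + 133*t:
r=164, s=1, t=0
r=133, s=0, t=1
q=1: r=31, s=1, t=-1   [164*(1) + 133*(-1) = 31]
q=4: r=9, s=-4, t=5   [164*(-4) + 133*(5) = 9]
q=3: r=4, s=13, t=-16   [164*(13) + 133*(-16) = 4]
q=2: r=1, s=-30, t=37   [164*(-30) + 133*(37) = 1]
q=4: r=0, s=133, t=-164   [164*(133) + 133*(-164) = 0]
GCD = 1 with t = 37, so 133*(37) ≡ 1 (mod 164)
Inverse = 37 mod 164 = 37
Check: 133 * 37 = 4921 ≡ 1 (mod 164)

133^(-1) ≡ 37 (mod 164)


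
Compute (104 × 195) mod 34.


104 × 195 = 20280
20280 mod 34 = 16


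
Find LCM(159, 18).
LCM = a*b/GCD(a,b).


GCD(159, 18) = 3
LCM = 159*18/3 = 2862/3 = 954

LCM = 954


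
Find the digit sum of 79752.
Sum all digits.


7 + 9 + 7 + 5 + 2 = 30


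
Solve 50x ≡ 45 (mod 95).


GCD(50, 95) = 5 divides 45
Divide: 10x ≡ 9 (mod 19)
x ≡ 18 (mod 19)


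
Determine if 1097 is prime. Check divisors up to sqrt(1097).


Check divisors up to sqrt(1097) = 33.1210
No divisors found.
1097 is prime.

Yes, 1097 is prime


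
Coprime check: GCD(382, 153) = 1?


Euclidean algorithm:
382 = 2 * 153 + 76
153 = 2 * 76 + 1
76 = 76 * 1 + 0
GCD(382, 153) = 1

Yes, coprime (GCD = 1)


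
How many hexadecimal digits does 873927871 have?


873927871 in base 16 = 341714BF
Number of digits = 8

8 digits (base 16)


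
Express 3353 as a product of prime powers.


3353 / 7 = 479
479 / 479 = 1
3353 = 7 × 479


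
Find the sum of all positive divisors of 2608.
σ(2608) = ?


Divisors of 2608: 1, 2, 4, 8, 16, 163, 326, 652, 1304, 2608
Sum = 1 + 2 + 4 + 8 + 16 + 163 + 326 + 652 + 1304 + 2608 = 5084

σ(2608) = 5084


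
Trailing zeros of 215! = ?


floor(215/5) = 43
floor(215/25) = 8
floor(215/125) = 1
Total = 52

52 trailing zeros


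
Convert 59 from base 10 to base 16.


59 (base 10) = 59 (decimal)
59 (decimal) = 3B (base 16)


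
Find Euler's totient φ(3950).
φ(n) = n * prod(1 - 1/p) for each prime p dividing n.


3950 = 2 × 5^2 × 79
Prime factors: 2, 5, 79
φ(3950) = 3950 × (1-1/2) × (1-1/5) × (1-1/79)
= 3950 × 1/2 × 4/5 × 78/79 = 1560

φ(3950) = 1560


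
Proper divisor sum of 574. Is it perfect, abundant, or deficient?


Proper divisors: 1, 2, 7, 14, 41, 82, 287
Sum = 1 + 2 + 7 + 14 + 41 + 82 + 287 = 434
434 < 574 → deficient

s(574) = 434 (deficient)


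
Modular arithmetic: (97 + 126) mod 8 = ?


97 + 126 = 223
223 mod 8 = 7


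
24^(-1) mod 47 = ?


Use the extended Euclidean algorithm on (47, 24); each row r = 47*s + 24*t:
r=47, s=1, t=0
r=24, s=0, t=1
q=1: r=23, s=1, t=-1   [47*(1) + 24*(-1) = 23]
q=1: r=1, s=-1, t=2   [47*(-1) + 24*(2) = 1]
q=23: r=0, s=24, t=-47   [47*(24) + 24*(-47) = 0]
GCD = 1 with t = 2, so 24*(2) ≡ 1 (mod 47)
Inverse = 2 mod 47 = 2
Check: 24 * 2 = 48 ≡ 1 (mod 47)

24^(-1) ≡ 2 (mod 47)


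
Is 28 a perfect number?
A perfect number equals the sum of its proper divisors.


Proper divisors of 28: 1, 2, 4, 7, 14
Sum = 1 + 2 + 4 + 7 + 14 = 28

Yes, 28 is perfect (28 = 28)


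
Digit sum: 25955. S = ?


2 + 5 + 9 + 5 + 5 = 26


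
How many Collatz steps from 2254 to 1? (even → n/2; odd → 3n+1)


2254 → 1127 → 3382 → 1691 → 5074 → 2537 → 7612 → 3806 → 1903 → 5710 → 2855 → 8566 → 4283 → 12850 → 6425 → 19276 → 9638 → 4819 → 14458 → 7229 → 21688 → 10844 → 5422 → 2711 → 8134 → 4067 → 12202 → 6101 → 18304 → 9152 → 4576 → 2288 → 1144 → 572 → 286 → 143 → 430 → 215 → 646 → 323 → 970 → 485 → 1456 → 728 → 364 → 182 → 91 → 274 → 137 → 412 → 206 → 103 → 310 → 155 → 466 → 233 → 700 → 350 → 175 → 526 → 263 → 790 → 395 → 1186 → 593 → 1780 → 890 → 445 → 1336 → 668 → 334 → 167 → 502 → 251 → 754 → 377 → 1132 → 566 → 283 → 850 → 425 → 1276 → 638 → 319 → 958 → 479 → 1438 → 719 → 2158 → 1079 → 3238 → 1619 → 4858 → 2429 → 7288 → 3644 → 1822 → 911 → 2734 → 1367 → 4102 → 2051 → 6154 → 3077 → 9232 → 4616 → 2308 → 1154 → 577 → 1732 → 866 → 433 → 1300 → 650 → 325 → 976 → 488 → 244 → 122 → 61 → 184 → 92 → 46 → 23 → 70 → 35 → 106 → 53 → 160 → 80 → 40 → 20 → 10 → 5 → 16 → 8 → 4 → 2 → 1
Total steps = 138

138 steps


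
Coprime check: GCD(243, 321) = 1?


Euclidean algorithm:
321 = 1 * 243 + 78
243 = 3 * 78 + 9
78 = 8 * 9 + 6
9 = 1 * 6 + 3
6 = 2 * 3 + 0
GCD(243, 321) = 3

No, not coprime (GCD = 3)


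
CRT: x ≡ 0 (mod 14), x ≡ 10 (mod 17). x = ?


M = 14*17 = 238
M1 = M/14 = 17, M2 = M/17 = 14
M1^(-1) mod 14 = 5, M2^(-1) mod 17 = 11
x = 0*17*5 + 10*14*11 = 1540
1540 mod 238 = 112
Check: 112 mod 14 = 0 ✓, 112 mod 17 = 10 ✓

x ≡ 112 (mod 238)


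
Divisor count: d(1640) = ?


1640 = 2^3 × 5^1 × 41^1
d(1640) = (3+1) × (1+1) × (1+1) = 16

16 divisors


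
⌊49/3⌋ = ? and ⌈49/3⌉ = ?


49/3 = 16.3333
floor = 16
ceil = 17

floor = 16, ceil = 17


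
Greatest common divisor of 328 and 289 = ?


328 = 1 * 289 + 39
289 = 7 * 39 + 16
39 = 2 * 16 + 7
16 = 2 * 7 + 2
7 = 3 * 2 + 1
2 = 2 * 1 + 0
GCD = 1


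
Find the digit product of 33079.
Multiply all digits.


3 × 3 × 0 × 7 × 9 = 0


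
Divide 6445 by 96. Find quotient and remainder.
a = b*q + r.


6445 = 96 * 67 + 13
Check: 6432 + 13 = 6445

q = 67, r = 13


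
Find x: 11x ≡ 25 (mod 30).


GCD(11, 30) = 1, unique solution
a^(-1) mod 30 = 11
x = 11 * 25 mod 30 = 5

x ≡ 5 (mod 30)


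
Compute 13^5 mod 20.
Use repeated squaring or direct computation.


13^1 mod 20 = 13
13^2 mod 20 = 9
13^3 mod 20 = 17
13^4 mod 20 = 1
13^5 mod 20 = 13


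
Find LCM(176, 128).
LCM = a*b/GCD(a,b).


GCD(176, 128) = 16
LCM = 176*128/16 = 22528/16 = 1408

LCM = 1408


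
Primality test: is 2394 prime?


2394 / 2 = 1197 (exact division)
2394 is NOT prime.

No, 2394 is not prime


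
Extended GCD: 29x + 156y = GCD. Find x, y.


Tabular extended Euclidean (each row: r = 29*s + 156*t):
r=29, s=1, t=0
r=156, s=0, t=1
q=0: r=29, s=1, t=0   [29*(1) + 156*(0) = 29]
q=5: r=11, s=-5, t=1   [29*(-5) + 156*(1) = 11]
q=2: r=7, s=11, t=-2   [29*(11) + 156*(-2) = 7]
q=1: r=4, s=-16, t=3   [29*(-16) + 156*(3) = 4]
q=1: r=3, s=27, t=-5   [29*(27) + 156*(-5) = 3]
q=1: r=1, s=-43, t=8   [29*(-43) + 156*(8) = 1]
q=3: r=0, s=156, t=-29   [29*(156) + 156*(-29) = 0]
GCD = 1; from the row with r=1: x=-43, y=8
Check: 29*(-43) + 156*(8) = -1247 + 1248 = 1

GCD = 1, x = -43, y = 8


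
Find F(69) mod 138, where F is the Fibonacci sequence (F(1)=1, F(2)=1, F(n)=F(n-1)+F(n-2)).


F(k) mod 138 for k=1..69:
1, 1, 2, 3, 5, 8, 13, 21, 34, 55, 89, 6, 95, 101, 58, 21, 79, 100, 41, 3, 44, 47, 91, 0, 91, 91, 44, 135, 41, 38, 79, 117, 58, 37, 95, 132, 89, 83, 34, 117, 13, 130, 5, 135, 2, 137, 1, 0, 1, 1, 2, 3, 5, 8, 13, 21, 34, 55, 89, 6, 95, 101, 58, 21, 79, 100, 41, 3, 44
F(69) mod 138 = 44


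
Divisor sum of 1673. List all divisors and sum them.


Divisors of 1673: 1, 7, 239, 1673
Sum = 1 + 7 + 239 + 1673 = 1920

σ(1673) = 1920


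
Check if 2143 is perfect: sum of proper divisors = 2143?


Proper divisors of 2143: 1
Sum = 1 = 1

No, 2143 is not perfect (1 ≠ 2143)


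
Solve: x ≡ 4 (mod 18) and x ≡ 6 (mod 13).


M = 18*13 = 234
M1 = M/18 = 13, M2 = M/13 = 18
M1^(-1) mod 18 = 7, M2^(-1) mod 13 = 8
x = 4*13*7 + 6*18*8 = 1228
1228 mod 234 = 58
Check: 58 mod 18 = 4 ✓, 58 mod 13 = 6 ✓

x ≡ 58 (mod 234)


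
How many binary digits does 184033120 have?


184033120 in base 2 = 1010111110000001111101100000
Number of digits = 28

28 digits (base 2)


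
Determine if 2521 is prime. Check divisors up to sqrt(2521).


Check divisors up to sqrt(2521) = 50.2096
No divisors found.
2521 is prime.

Yes, 2521 is prime


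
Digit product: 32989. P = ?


3 × 2 × 9 × 8 × 9 = 3888


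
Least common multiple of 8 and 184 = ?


GCD(8, 184) = 8
LCM = 8*184/8 = 1472/8 = 184

LCM = 184


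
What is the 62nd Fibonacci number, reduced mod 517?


F(k) mod 517 for k=1..62:
1, 1, 2, 3, 5, 8, 13, 21, 34, 55, 89, 144, 233, 377, 93, 470, 46, 516, 45, 44, 89, 133, 222, 355, 60, 415, 475, 373, 331, 187, 1, 188, 189, 377, 49, 426, 475, 384, 342, 209, 34, 243, 277, 3, 280, 283, 46, 329, 375, 187, 45, 232, 277, 509, 269, 261, 13, 274, 287, 44, 331, 375
F(62) mod 517 = 375


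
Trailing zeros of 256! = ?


floor(256/5) = 51
floor(256/25) = 10
floor(256/125) = 2
Total = 63

63 trailing zeros


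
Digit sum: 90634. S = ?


9 + 0 + 6 + 3 + 4 = 22


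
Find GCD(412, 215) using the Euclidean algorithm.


412 = 1 * 215 + 197
215 = 1 * 197 + 18
197 = 10 * 18 + 17
18 = 1 * 17 + 1
17 = 17 * 1 + 0
GCD = 1


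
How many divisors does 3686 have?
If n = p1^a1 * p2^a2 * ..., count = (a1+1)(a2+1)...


3686 = 2^1 × 19^1 × 97^1
d(3686) = (1+1) × (1+1) × (1+1) = 8

8 divisors


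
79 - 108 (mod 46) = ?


79 - 108 = -29
-29 mod 46 = 17


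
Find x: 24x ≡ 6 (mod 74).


GCD(24, 74) = 2 divides 6
Divide: 12x ≡ 3 (mod 37)
x ≡ 28 (mod 37)


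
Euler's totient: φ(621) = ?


621 = 3^3 × 23
Prime factors: 3, 23
φ(621) = 621 × (1-1/3) × (1-1/23)
= 621 × 2/3 × 22/23 = 396

φ(621) = 396


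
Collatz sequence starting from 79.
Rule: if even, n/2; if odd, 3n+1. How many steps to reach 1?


79 → 238 → 119 → 358 → 179 → 538 → 269 → 808 → 404 → 202 → 101 → 304 → 152 → 76 → 38 → 19 → 58 → 29 → 88 → 44 → 22 → 11 → 34 → 17 → 52 → 26 → 13 → 40 → 20 → 10 → 5 → 16 → 8 → 4 → 2 → 1
Total steps = 35

35 steps


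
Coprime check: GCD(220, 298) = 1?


Euclidean algorithm:
298 = 1 * 220 + 78
220 = 2 * 78 + 64
78 = 1 * 64 + 14
64 = 4 * 14 + 8
14 = 1 * 8 + 6
8 = 1 * 6 + 2
6 = 3 * 2 + 0
GCD(220, 298) = 2

No, not coprime (GCD = 2)


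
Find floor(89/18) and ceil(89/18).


89/18 = 4.9444
floor = 4
ceil = 5

floor = 4, ceil = 5


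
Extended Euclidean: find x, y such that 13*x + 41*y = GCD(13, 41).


Tabular extended Euclidean (each row: r = 13*s + 41*t):
r=13, s=1, t=0
r=41, s=0, t=1
q=0: r=13, s=1, t=0   [13*(1) + 41*(0) = 13]
q=3: r=2, s=-3, t=1   [13*(-3) + 41*(1) = 2]
q=6: r=1, s=19, t=-6   [13*(19) + 41*(-6) = 1]
q=2: r=0, s=-41, t=13   [13*(-41) + 41*(13) = 0]
GCD = 1; from the row with r=1: x=19, y=-6
Check: 13*(19) + 41*(-6) = 247 - 246 = 1

GCD = 1, x = 19, y = -6


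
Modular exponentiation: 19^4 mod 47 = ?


19^1 mod 47 = 19
19^2 mod 47 = 32
19^3 mod 47 = 44
19^4 mod 47 = 37


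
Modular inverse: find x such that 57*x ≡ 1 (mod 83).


Use the extended Euclidean algorithm on (83, 57); each row r = 83*s + 57*t:
r=83, s=1, t=0
r=57, s=0, t=1
q=1: r=26, s=1, t=-1   [83*(1) + 57*(-1) = 26]
q=2: r=5, s=-2, t=3   [83*(-2) + 57*(3) = 5]
q=5: r=1, s=11, t=-16   [83*(11) + 57*(-16) = 1]
q=5: r=0, s=-57, t=83   [83*(-57) + 57*(83) = 0]
GCD = 1 with t = -16, so 57*(-16) ≡ 1 (mod 83)
Inverse = -16 mod 83 = 67
Check: 57 * 67 = 3819 ≡ 1 (mod 83)

57^(-1) ≡ 67 (mod 83)


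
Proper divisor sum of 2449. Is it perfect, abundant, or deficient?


Proper divisors: 1, 31, 79
Sum = 1 + 31 + 79 = 111
111 < 2449 → deficient

s(2449) = 111 (deficient)


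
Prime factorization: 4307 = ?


4307 / 59 = 73
73 / 73 = 1
4307 = 59 × 73


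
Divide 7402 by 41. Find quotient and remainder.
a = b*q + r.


7402 = 41 * 180 + 22
Check: 7380 + 22 = 7402

q = 180, r = 22


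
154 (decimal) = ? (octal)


154 (base 10) = 154 (decimal)
154 (decimal) = 232 (base 8)


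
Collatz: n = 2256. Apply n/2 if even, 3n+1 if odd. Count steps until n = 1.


2256 → 1128 → 564 → 282 → 141 → 424 → 212 → 106 → 53 → 160 → 80 → 40 → 20 → 10 → 5 → 16 → 8 → 4 → 2 → 1
Total steps = 19

19 steps


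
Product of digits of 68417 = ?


6 × 8 × 4 × 1 × 7 = 1344


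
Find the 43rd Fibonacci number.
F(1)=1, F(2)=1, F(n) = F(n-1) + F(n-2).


Sequence: 1, 1, 2, 3, 5, 8, 13, 21, 34, 55, 89, 144, 233, 377, 610, 987, 1597, 2584, 4181, 6765, 10946, 17711, 28657, 46368, 75025, 121393, 196418, 317811, 514229, 832040, 1346269, 2178309, 3524578, 5702887, 9227465, 14930352, 24157817, 39088169, 63245986, 102334155, 165580141, 267914296, 433494437
F(43) = 433494437


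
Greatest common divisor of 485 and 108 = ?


485 = 4 * 108 + 53
108 = 2 * 53 + 2
53 = 26 * 2 + 1
2 = 2 * 1 + 0
GCD = 1


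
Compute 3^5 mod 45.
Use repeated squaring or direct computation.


3^1 mod 45 = 3
3^2 mod 45 = 9
3^3 mod 45 = 27
3^4 mod 45 = 36
3^5 mod 45 = 18


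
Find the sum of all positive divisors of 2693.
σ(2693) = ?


Divisors of 2693: 1, 2693
Sum = 1 + 2693 = 2694

σ(2693) = 2694


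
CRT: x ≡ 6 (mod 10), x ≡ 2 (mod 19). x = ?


M = 10*19 = 190
M1 = M/10 = 19, M2 = M/19 = 10
M1^(-1) mod 10 = 9, M2^(-1) mod 19 = 2
x = 6*19*9 + 2*10*2 = 1066
1066 mod 190 = 116
Check: 116 mod 10 = 6 ✓, 116 mod 19 = 2 ✓

x ≡ 116 (mod 190)


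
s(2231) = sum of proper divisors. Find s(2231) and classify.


Proper divisors: 1, 23, 97
Sum = 1 + 23 + 97 = 121
121 < 2231 → deficient

s(2231) = 121 (deficient)


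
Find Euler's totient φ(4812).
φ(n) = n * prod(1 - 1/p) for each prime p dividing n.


4812 = 2^2 × 3 × 401
Prime factors: 2, 3, 401
φ(4812) = 4812 × (1-1/2) × (1-1/3) × (1-1/401)
= 4812 × 1/2 × 2/3 × 400/401 = 1600

φ(4812) = 1600


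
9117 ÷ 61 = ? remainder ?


9117 = 61 * 149 + 28
Check: 9089 + 28 = 9117

q = 149, r = 28


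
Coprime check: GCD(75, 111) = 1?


Euclidean algorithm:
111 = 1 * 75 + 36
75 = 2 * 36 + 3
36 = 12 * 3 + 0
GCD(75, 111) = 3

No, not coprime (GCD = 3)


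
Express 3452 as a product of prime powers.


3452 / 2 = 1726
1726 / 2 = 863
863 / 863 = 1
3452 = 2^2 × 863


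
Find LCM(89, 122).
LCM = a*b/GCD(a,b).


GCD(89, 122) = 1
LCM = 89*122/1 = 10858/1 = 10858

LCM = 10858


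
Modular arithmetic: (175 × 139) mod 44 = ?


175 × 139 = 24325
24325 mod 44 = 37


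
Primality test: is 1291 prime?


Check divisors up to sqrt(1291) = 35.9305
No divisors found.
1291 is prime.

Yes, 1291 is prime


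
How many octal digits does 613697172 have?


613697172 in base 8 = 4445043224
Number of digits = 10

10 digits (base 8)


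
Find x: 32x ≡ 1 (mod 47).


GCD(32, 47) = 1, unique solution
a^(-1) mod 47 = 25
x = 25 * 1 mod 47 = 25

x ≡ 25 (mod 47)


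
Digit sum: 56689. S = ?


5 + 6 + 6 + 8 + 9 = 34


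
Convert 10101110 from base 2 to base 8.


10101110 (base 2) = 174 (decimal)
174 (decimal) = 256 (base 8)


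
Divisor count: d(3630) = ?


3630 = 2^1 × 3^1 × 5^1 × 11^2
d(3630) = (1+1) × (1+1) × (1+1) × (2+1) = 24

24 divisors


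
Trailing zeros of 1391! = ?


floor(1391/5) = 278
floor(1391/25) = 55
floor(1391/125) = 11
floor(1391/625) = 2
Total = 346

346 trailing zeros


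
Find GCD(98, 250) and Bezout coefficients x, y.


Tabular extended Euclidean (each row: r = 98*s + 250*t):
r=98, s=1, t=0
r=250, s=0, t=1
q=0: r=98, s=1, t=0   [98*(1) + 250*(0) = 98]
q=2: r=54, s=-2, t=1   [98*(-2) + 250*(1) = 54]
q=1: r=44, s=3, t=-1   [98*(3) + 250*(-1) = 44]
q=1: r=10, s=-5, t=2   [98*(-5) + 250*(2) = 10]
q=4: r=4, s=23, t=-9   [98*(23) + 250*(-9) = 4]
q=2: r=2, s=-51, t=20   [98*(-51) + 250*(20) = 2]
q=2: r=0, s=125, t=-49   [98*(125) + 250*(-49) = 0]
GCD = 2; from the row with r=2: x=-51, y=20
Check: 98*(-51) + 250*(20) = -4998 + 5000 = 2

GCD = 2, x = -51, y = 20


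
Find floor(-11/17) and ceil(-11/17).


-11/17 = -0.6471
floor = -1
ceil = 0

floor = -1, ceil = 0


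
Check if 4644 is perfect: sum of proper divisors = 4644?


Proper divisors of 4644: 1, 2, 3, 4, 6, 9, 12, 18, 27, 36, 43, 54, 86, 108, 129, 172, 258, 387, 516, 774, 1161, 1548, 2322
Sum = 1 + 2 + 3 + 4 + 6 + 9 + 12 + 18 + 27 + 36 + 43 + 54 + 86 + 108 + 129 + 172 + 258 + 387 + 516 + 774 + 1161 + 1548 + 2322 = 7676

No, 4644 is not perfect (7676 ≠ 4644)


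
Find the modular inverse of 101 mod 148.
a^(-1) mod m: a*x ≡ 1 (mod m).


Use the extended Euclidean algorithm on (148, 101); each row r = 148*s + 101*t:
r=148, s=1, t=0
r=101, s=0, t=1
q=1: r=47, s=1, t=-1   [148*(1) + 101*(-1) = 47]
q=2: r=7, s=-2, t=3   [148*(-2) + 101*(3) = 7]
q=6: r=5, s=13, t=-19   [148*(13) + 101*(-19) = 5]
q=1: r=2, s=-15, t=22   [148*(-15) + 101*(22) = 2]
q=2: r=1, s=43, t=-63   [148*(43) + 101*(-63) = 1]
q=2: r=0, s=-101, t=148   [148*(-101) + 101*(148) = 0]
GCD = 1 with t = -63, so 101*(-63) ≡ 1 (mod 148)
Inverse = -63 mod 148 = 85
Check: 101 * 85 = 8585 ≡ 1 (mod 148)

101^(-1) ≡ 85 (mod 148)


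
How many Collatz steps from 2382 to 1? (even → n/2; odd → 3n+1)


2382 → 1191 → 3574 → 1787 → 5362 → 2681 → 8044 → 4022 → 2011 → 6034 → 3017 → 9052 → 4526 → 2263 → 6790 → 3395 → 10186 → 5093 → 15280 → 7640 → 3820 → 1910 → 955 → 2866 → 1433 → 4300 → 2150 → 1075 → 3226 → 1613 → 4840 → 2420 → 1210 → 605 → 1816 → 908 → 454 → 227 → 682 → 341 → 1024 → 512 → 256 → 128 → 64 → 32 → 16 → 8 → 4 → 2 → 1
Total steps = 50

50 steps


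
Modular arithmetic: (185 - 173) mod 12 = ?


185 - 173 = 12
12 mod 12 = 0


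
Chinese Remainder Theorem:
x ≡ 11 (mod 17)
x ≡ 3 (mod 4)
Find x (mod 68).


M = 17*4 = 68
M1 = M/17 = 4, M2 = M/4 = 17
M1^(-1) mod 17 = 13, M2^(-1) mod 4 = 1
x = 11*4*13 + 3*17*1 = 623
623 mod 68 = 11
Check: 11 mod 17 = 11 ✓, 11 mod 4 = 3 ✓

x ≡ 11 (mod 68)


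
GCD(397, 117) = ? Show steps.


397 = 3 * 117 + 46
117 = 2 * 46 + 25
46 = 1 * 25 + 21
25 = 1 * 21 + 4
21 = 5 * 4 + 1
4 = 4 * 1 + 0
GCD = 1


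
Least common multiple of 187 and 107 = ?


GCD(187, 107) = 1
LCM = 187*107/1 = 20009/1 = 20009

LCM = 20009


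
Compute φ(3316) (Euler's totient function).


3316 = 2^2 × 829
Prime factors: 2, 829
φ(3316) = 3316 × (1-1/2) × (1-1/829)
= 3316 × 1/2 × 828/829 = 1656

φ(3316) = 1656


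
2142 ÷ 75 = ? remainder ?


2142 = 75 * 28 + 42
Check: 2100 + 42 = 2142

q = 28, r = 42


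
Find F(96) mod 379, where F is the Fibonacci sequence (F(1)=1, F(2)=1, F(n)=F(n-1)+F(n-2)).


F(k) mod 379 for k=1..96:
1, 1, 2, 3, 5, 8, 13, 21, 34, 55, 89, 144, 233, 377, 231, 229, 81, 310, 12, 322, 334, 277, 232, 130, 362, 113, 96, 209, 305, 135, 61, 196, 257, 74, 331, 26, 357, 4, 361, 365, 347, 333, 301, 255, 177, 53, 230, 283, 134, 38, 172, 210, 3, 213, 216, 50, 266, 316, 203, 140, 343, 104, 68, 172, 240, 33, 273, 306, 200, 127, 327, 75, 23, 98, 121, 219, 340, 180, 141, 321, 83, 25, 108, 133, 241, 374, 236, 231, 88, 319, 28, 347, 375, 343, 339, 303
F(96) mod 379 = 303


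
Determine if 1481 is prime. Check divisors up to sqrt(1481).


Check divisors up to sqrt(1481) = 38.4838
No divisors found.
1481 is prime.

Yes, 1481 is prime


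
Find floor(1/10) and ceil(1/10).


1/10 = 0.1000
floor = 0
ceil = 1

floor = 0, ceil = 1


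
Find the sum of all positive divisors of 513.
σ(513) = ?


Divisors of 513: 1, 3, 9, 19, 27, 57, 171, 513
Sum = 1 + 3 + 9 + 19 + 27 + 57 + 171 + 513 = 800

σ(513) = 800


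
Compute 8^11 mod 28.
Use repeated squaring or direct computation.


8^1 mod 28 = 8
8^2 mod 28 = 8
8^3 mod 28 = 8
8^4 mod 28 = 8
8^5 mod 28 = 8
8^6 mod 28 = 8
8^7 mod 28 = 8
8^8 mod 28 = 8
8^9 mod 28 = 8
8^10 mod 28 = 8
8^11 mod 28 = 8


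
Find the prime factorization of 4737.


4737 / 3 = 1579
1579 / 1579 = 1
4737 = 3 × 1579


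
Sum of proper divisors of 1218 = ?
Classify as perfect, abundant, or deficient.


Proper divisors: 1, 2, 3, 6, 7, 14, 21, 29, 42, 58, 87, 174, 203, 406, 609
Sum = 1 + 2 + 3 + 6 + 7 + 14 + 21 + 29 + 42 + 58 + 87 + 174 + 203 + 406 + 609 = 1662
1662 > 1218 → abundant

s(1218) = 1662 (abundant)


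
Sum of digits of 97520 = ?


9 + 7 + 5 + 2 + 0 = 23


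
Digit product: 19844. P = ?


1 × 9 × 8 × 4 × 4 = 1152


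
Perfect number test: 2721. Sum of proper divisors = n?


Proper divisors of 2721: 1, 3, 907
Sum = 1 + 3 + 907 = 911

No, 2721 is not perfect (911 ≠ 2721)


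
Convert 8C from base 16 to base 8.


8C (base 16) = 140 (decimal)
140 (decimal) = 214 (base 8)


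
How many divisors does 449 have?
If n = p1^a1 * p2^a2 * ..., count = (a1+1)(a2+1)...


449 = 449^1
d(449) = (1+1) = 2

2 divisors


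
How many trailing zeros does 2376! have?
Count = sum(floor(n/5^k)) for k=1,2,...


floor(2376/5) = 475
floor(2376/25) = 95
floor(2376/125) = 19
floor(2376/625) = 3
Total = 592

592 trailing zeros


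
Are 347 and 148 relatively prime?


Euclidean algorithm:
347 = 2 * 148 + 51
148 = 2 * 51 + 46
51 = 1 * 46 + 5
46 = 9 * 5 + 1
5 = 5 * 1 + 0
GCD(347, 148) = 1

Yes, coprime (GCD = 1)


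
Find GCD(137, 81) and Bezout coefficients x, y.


Tabular extended Euclidean (each row: r = 137*s + 81*t):
r=137, s=1, t=0
r=81, s=0, t=1
q=1: r=56, s=1, t=-1   [137*(1) + 81*(-1) = 56]
q=1: r=25, s=-1, t=2   [137*(-1) + 81*(2) = 25]
q=2: r=6, s=3, t=-5   [137*(3) + 81*(-5) = 6]
q=4: r=1, s=-13, t=22   [137*(-13) + 81*(22) = 1]
q=6: r=0, s=81, t=-137   [137*(81) + 81*(-137) = 0]
GCD = 1; from the row with r=1: x=-13, y=22
Check: 137*(-13) + 81*(22) = -1781 + 1782 = 1

GCD = 1, x = -13, y = 22


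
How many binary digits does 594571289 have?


594571289 in base 2 = 100011011100000111000000011001
Number of digits = 30

30 digits (base 2)


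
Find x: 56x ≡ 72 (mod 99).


GCD(56, 99) = 1, unique solution
a^(-1) mod 99 = 23
x = 23 * 72 mod 99 = 72

x ≡ 72 (mod 99)


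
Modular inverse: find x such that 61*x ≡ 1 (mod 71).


Use the extended Euclidean algorithm on (71, 61); each row r = 71*s + 61*t:
r=71, s=1, t=0
r=61, s=0, t=1
q=1: r=10, s=1, t=-1   [71*(1) + 61*(-1) = 10]
q=6: r=1, s=-6, t=7   [71*(-6) + 61*(7) = 1]
q=10: r=0, s=61, t=-71   [71*(61) + 61*(-71) = 0]
GCD = 1 with t = 7, so 61*(7) ≡ 1 (mod 71)
Inverse = 7 mod 71 = 7
Check: 61 * 7 = 427 ≡ 1 (mod 71)

61^(-1) ≡ 7 (mod 71)


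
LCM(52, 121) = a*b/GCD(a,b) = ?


GCD(52, 121) = 1
LCM = 52*121/1 = 6292/1 = 6292

LCM = 6292


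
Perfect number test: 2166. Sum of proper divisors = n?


Proper divisors of 2166: 1, 2, 3, 6, 19, 38, 57, 114, 361, 722, 1083
Sum = 1 + 2 + 3 + 6 + 19 + 38 + 57 + 114 + 361 + 722 + 1083 = 2406

No, 2166 is not perfect (2406 ≠ 2166)


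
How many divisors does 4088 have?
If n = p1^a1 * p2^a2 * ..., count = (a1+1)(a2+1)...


4088 = 2^3 × 7^1 × 73^1
d(4088) = (3+1) × (1+1) × (1+1) = 16

16 divisors


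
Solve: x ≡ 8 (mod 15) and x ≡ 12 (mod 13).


M = 15*13 = 195
M1 = M/15 = 13, M2 = M/13 = 15
M1^(-1) mod 15 = 7, M2^(-1) mod 13 = 7
x = 8*13*7 + 12*15*7 = 1988
1988 mod 195 = 38
Check: 38 mod 15 = 8 ✓, 38 mod 13 = 12 ✓

x ≡ 38 (mod 195)


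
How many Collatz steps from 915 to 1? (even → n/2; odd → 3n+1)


915 → 2746 → 1373 → 4120 → 2060 → 1030 → 515 → 1546 → 773 → 2320 → 1160 → 580 → 290 → 145 → 436 → 218 → 109 → 328 → 164 → 82 → 41 → 124 → 62 → 31 → 94 → 47 → 142 → 71 → 214 → 107 → 322 → 161 → 484 → 242 → 121 → 364 → 182 → 91 → 274 → 137 → 412 → 206 → 103 → 310 → 155 → 466 → 233 → 700 → 350 → 175 → 526 → 263 → 790 → 395 → 1186 → 593 → 1780 → 890 → 445 → 1336 → 668 → 334 → 167 → 502 → 251 → 754 → 377 → 1132 → 566 → 283 → 850 → 425 → 1276 → 638 → 319 → 958 → 479 → 1438 → 719 → 2158 → 1079 → 3238 → 1619 → 4858 → 2429 → 7288 → 3644 → 1822 → 911 → 2734 → 1367 → 4102 → 2051 → 6154 → 3077 → 9232 → 4616 → 2308 → 1154 → 577 → 1732 → 866 → 433 → 1300 → 650 → 325 → 976 → 488 → 244 → 122 → 61 → 184 → 92 → 46 → 23 → 70 → 35 → 106 → 53 → 160 → 80 → 40 → 20 → 10 → 5 → 16 → 8 → 4 → 2 → 1
Total steps = 129

129 steps


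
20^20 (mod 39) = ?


20^1 mod 39 = 20
20^2 mod 39 = 10
20^3 mod 39 = 5
20^4 mod 39 = 22
20^5 mod 39 = 11
20^6 mod 39 = 25
20^7 mod 39 = 32
20^8 mod 39 = 16
20^9 mod 39 = 8
20^10 mod 39 = 4
20^11 mod 39 = 2
20^12 mod 39 = 1
20^13 mod 39 = 20
20^14 mod 39 = 10
20^15 mod 39 = 5
20^16 mod 39 = 22
20^17 mod 39 = 11
20^18 mod 39 = 25
20^19 mod 39 = 32
20^20 mod 39 = 16


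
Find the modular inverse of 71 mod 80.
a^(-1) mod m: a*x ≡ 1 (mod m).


Use the extended Euclidean algorithm on (80, 71); each row r = 80*s + 71*t:
r=80, s=1, t=0
r=71, s=0, t=1
q=1: r=9, s=1, t=-1   [80*(1) + 71*(-1) = 9]
q=7: r=8, s=-7, t=8   [80*(-7) + 71*(8) = 8]
q=1: r=1, s=8, t=-9   [80*(8) + 71*(-9) = 1]
q=8: r=0, s=-71, t=80   [80*(-71) + 71*(80) = 0]
GCD = 1 with t = -9, so 71*(-9) ≡ 1 (mod 80)
Inverse = -9 mod 80 = 71
Check: 71 * 71 = 5041 ≡ 1 (mod 80)

71^(-1) ≡ 71 (mod 80)


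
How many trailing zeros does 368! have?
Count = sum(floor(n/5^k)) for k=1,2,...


floor(368/5) = 73
floor(368/25) = 14
floor(368/125) = 2
Total = 89

89 trailing zeros


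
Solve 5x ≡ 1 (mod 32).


GCD(5, 32) = 1, unique solution
a^(-1) mod 32 = 13
x = 13 * 1 mod 32 = 13

x ≡ 13 (mod 32)


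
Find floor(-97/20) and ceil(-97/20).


-97/20 = -4.8500
floor = -5
ceil = -4

floor = -5, ceil = -4


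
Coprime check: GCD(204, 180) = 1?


Euclidean algorithm:
204 = 1 * 180 + 24
180 = 7 * 24 + 12
24 = 2 * 12 + 0
GCD(204, 180) = 12

No, not coprime (GCD = 12)


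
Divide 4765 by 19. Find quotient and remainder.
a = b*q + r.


4765 = 19 * 250 + 15
Check: 4750 + 15 = 4765

q = 250, r = 15


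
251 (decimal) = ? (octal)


251 (base 10) = 251 (decimal)
251 (decimal) = 373 (base 8)


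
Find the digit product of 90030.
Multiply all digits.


9 × 0 × 0 × 3 × 0 = 0


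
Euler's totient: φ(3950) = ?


3950 = 2 × 5^2 × 79
Prime factors: 2, 5, 79
φ(3950) = 3950 × (1-1/2) × (1-1/5) × (1-1/79)
= 3950 × 1/2 × 4/5 × 78/79 = 1560

φ(3950) = 1560


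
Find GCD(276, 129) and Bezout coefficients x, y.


Tabular extended Euclidean (each row: r = 276*s + 129*t):
r=276, s=1, t=0
r=129, s=0, t=1
q=2: r=18, s=1, t=-2   [276*(1) + 129*(-2) = 18]
q=7: r=3, s=-7, t=15   [276*(-7) + 129*(15) = 3]
q=6: r=0, s=43, t=-92   [276*(43) + 129*(-92) = 0]
GCD = 3; from the row with r=3: x=-7, y=15
Check: 276*(-7) + 129*(15) = -1932 + 1935 = 3

GCD = 3, x = -7, y = 15


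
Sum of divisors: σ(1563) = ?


Divisors of 1563: 1, 3, 521, 1563
Sum = 1 + 3 + 521 + 1563 = 2088

σ(1563) = 2088


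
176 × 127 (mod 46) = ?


176 × 127 = 22352
22352 mod 46 = 42


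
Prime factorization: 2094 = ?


2094 / 2 = 1047
1047 / 3 = 349
349 / 349 = 1
2094 = 2 × 3 × 349


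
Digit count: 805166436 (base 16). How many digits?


805166436 in base 16 = 2FFDDD64
Number of digits = 8

8 digits (base 16)


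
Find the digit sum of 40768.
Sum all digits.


4 + 0 + 7 + 6 + 8 = 25


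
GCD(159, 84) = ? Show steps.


159 = 1 * 84 + 75
84 = 1 * 75 + 9
75 = 8 * 9 + 3
9 = 3 * 3 + 0
GCD = 3


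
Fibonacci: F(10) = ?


Sequence: 1, 1, 2, 3, 5, 8, 13, 21, 34, 55
F(10) = 55


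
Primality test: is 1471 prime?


Check divisors up to sqrt(1471) = 38.3536
No divisors found.
1471 is prime.

Yes, 1471 is prime


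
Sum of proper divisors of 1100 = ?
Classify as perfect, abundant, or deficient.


Proper divisors: 1, 2, 4, 5, 10, 11, 20, 22, 25, 44, 50, 55, 100, 110, 220, 275, 550
Sum = 1 + 2 + 4 + 5 + 10 + 11 + 20 + 22 + 25 + 44 + 50 + 55 + 100 + 110 + 220 + 275 + 550 = 1504
1504 > 1100 → abundant

s(1100) = 1504 (abundant)


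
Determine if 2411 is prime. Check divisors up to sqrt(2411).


Check divisors up to sqrt(2411) = 49.1019
No divisors found.
2411 is prime.

Yes, 2411 is prime


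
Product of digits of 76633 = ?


7 × 6 × 6 × 3 × 3 = 2268


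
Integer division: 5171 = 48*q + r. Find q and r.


5171 = 48 * 107 + 35
Check: 5136 + 35 = 5171

q = 107, r = 35


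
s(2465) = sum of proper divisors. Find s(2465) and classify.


Proper divisors: 1, 5, 17, 29, 85, 145, 493
Sum = 1 + 5 + 17 + 29 + 85 + 145 + 493 = 775
775 < 2465 → deficient

s(2465) = 775 (deficient)


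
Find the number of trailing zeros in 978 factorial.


floor(978/5) = 195
floor(978/25) = 39
floor(978/125) = 7
floor(978/625) = 1
Total = 242

242 trailing zeros


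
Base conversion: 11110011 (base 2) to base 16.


11110011 (base 2) = 243 (decimal)
243 (decimal) = F3 (base 16)


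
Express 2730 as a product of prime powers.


2730 / 2 = 1365
1365 / 3 = 455
455 / 5 = 91
91 / 7 = 13
13 / 13 = 1
2730 = 2 × 3 × 5 × 7 × 13


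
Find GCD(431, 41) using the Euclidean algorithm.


431 = 10 * 41 + 21
41 = 1 * 21 + 20
21 = 1 * 20 + 1
20 = 20 * 1 + 0
GCD = 1


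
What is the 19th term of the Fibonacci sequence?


Sequence: 1, 1, 2, 3, 5, 8, 13, 21, 34, 55, 89, 144, 233, 377, 610, 987, 1597, 2584, 4181
F(19) = 4181


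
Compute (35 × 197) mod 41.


35 × 197 = 6895
6895 mod 41 = 7


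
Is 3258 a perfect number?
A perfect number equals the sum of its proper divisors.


Proper divisors of 3258: 1, 2, 3, 6, 9, 18, 181, 362, 543, 1086, 1629
Sum = 1 + 2 + 3 + 6 + 9 + 18 + 181 + 362 + 543 + 1086 + 1629 = 3840

No, 3258 is not perfect (3840 ≠ 3258)


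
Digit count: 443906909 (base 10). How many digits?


443906909 has 9 digits in base 10
floor(log10(443906909)) + 1 = floor(8.6473) + 1 = 9

9 digits (base 10)


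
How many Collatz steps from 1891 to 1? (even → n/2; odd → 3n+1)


1891 → 5674 → 2837 → 8512 → 4256 → 2128 → 1064 → 532 → 266 → 133 → 400 → 200 → 100 → 50 → 25 → 76 → 38 → 19 → 58 → 29 → 88 → 44 → 22 → 11 → 34 → 17 → 52 → 26 → 13 → 40 → 20 → 10 → 5 → 16 → 8 → 4 → 2 → 1
Total steps = 37

37 steps


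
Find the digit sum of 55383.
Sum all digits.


5 + 5 + 3 + 8 + 3 = 24


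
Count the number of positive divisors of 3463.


3463 = 3463^1
d(3463) = (1+1) = 2

2 divisors


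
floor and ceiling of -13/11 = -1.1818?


-13/11 = -1.1818
floor = -2
ceil = -1

floor = -2, ceil = -1


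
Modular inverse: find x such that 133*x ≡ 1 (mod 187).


Use the extended Euclidean algorithm on (187, 133); each row r = 187*s + 133*t:
r=187, s=1, t=0
r=133, s=0, t=1
q=1: r=54, s=1, t=-1   [187*(1) + 133*(-1) = 54]
q=2: r=25, s=-2, t=3   [187*(-2) + 133*(3) = 25]
q=2: r=4, s=5, t=-7   [187*(5) + 133*(-7) = 4]
q=6: r=1, s=-32, t=45   [187*(-32) + 133*(45) = 1]
q=4: r=0, s=133, t=-187   [187*(133) + 133*(-187) = 0]
GCD = 1 with t = 45, so 133*(45) ≡ 1 (mod 187)
Inverse = 45 mod 187 = 45
Check: 133 * 45 = 5985 ≡ 1 (mod 187)

133^(-1) ≡ 45 (mod 187)


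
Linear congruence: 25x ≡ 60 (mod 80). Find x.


GCD(25, 80) = 5 divides 60
Divide: 5x ≡ 12 (mod 16)
x ≡ 12 (mod 16)


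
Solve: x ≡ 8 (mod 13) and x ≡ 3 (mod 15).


M = 13*15 = 195
M1 = M/13 = 15, M2 = M/15 = 13
M1^(-1) mod 13 = 7, M2^(-1) mod 15 = 7
x = 8*15*7 + 3*13*7 = 1113
1113 mod 195 = 138
Check: 138 mod 13 = 8 ✓, 138 mod 15 = 3 ✓

x ≡ 138 (mod 195)


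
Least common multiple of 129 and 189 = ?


GCD(129, 189) = 3
LCM = 129*189/3 = 24381/3 = 8127

LCM = 8127


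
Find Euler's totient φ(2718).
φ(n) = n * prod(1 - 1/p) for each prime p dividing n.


2718 = 2 × 3^2 × 151
Prime factors: 2, 3, 151
φ(2718) = 2718 × (1-1/2) × (1-1/3) × (1-1/151)
= 2718 × 1/2 × 2/3 × 150/151 = 900

φ(2718) = 900


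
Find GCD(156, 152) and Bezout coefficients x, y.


Tabular extended Euclidean (each row: r = 156*s + 152*t):
r=156, s=1, t=0
r=152, s=0, t=1
q=1: r=4, s=1, t=-1   [156*(1) + 152*(-1) = 4]
q=38: r=0, s=-38, t=39   [156*(-38) + 152*(39) = 0]
GCD = 4; from the row with r=4: x=1, y=-1
Check: 156*(1) + 152*(-1) = 156 - 152 = 4

GCD = 4, x = 1, y = -1
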